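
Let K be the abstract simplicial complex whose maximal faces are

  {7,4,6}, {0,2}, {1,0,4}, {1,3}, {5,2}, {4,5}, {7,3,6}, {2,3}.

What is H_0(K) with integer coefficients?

H_0 = Z.

K has 8 vertices, 13 edges, 3 triangles.
rank ∂_0 = 0, rank ∂_1 = 7 ⇒ b_0 = 8 − 0 − 7 = 1; all invariant factors of ∂_1 are 1 so no torsion. So H_0 = Z.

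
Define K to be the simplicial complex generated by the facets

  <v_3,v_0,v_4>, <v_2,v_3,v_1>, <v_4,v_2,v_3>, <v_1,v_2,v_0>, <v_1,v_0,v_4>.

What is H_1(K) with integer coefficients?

We work with the vertex ordering v_0 < v_1 < v_2 < v_3 < v_4. The simplices of K, each written with vertices in increasing order, are:

  0-simplices (5): [v_0], [v_1], [v_2], [v_3], [v_4]
  1-simplices (10): [v_0,v_1], [v_0,v_2], [v_0,v_3], [v_0,v_4], [v_1,v_2], [v_1,v_3], [v_1,v_4], [v_2,v_3], [v_2,v_4], [v_3,v_4]
  2-simplices (5): [v_0,v_1,v_2], [v_0,v_1,v_4], [v_0,v_3,v_4], [v_1,v_2,v_3], [v_2,v_3,v_4]

Hence C_0 ≅ Z^5, C_1 ≅ Z^10, C_2 ≅ Z^5.

The boundary map ∂_1: C_1 → C_0 sends each edge [p,q] (with p < q) to q − p. For instance
  ∂[v_3,v_4] = [v_4] − [v_3].
The 5×10 boundary matrix has rank 4 and Smith normal form diag(1,1,1,1).

∂_2: C_2 → C_1 sends each 2-simplex [p,q,r] to [q,r] − [p,r] + [p,q]. For instance
  ∂[v_1,v_2,v_3] = [v_2,v_3] − [v_1,v_3] + [v_1,v_2],
  ∂[v_0,v_1,v_4] = [v_1,v_4] − [v_0,v_4] + [v_0,v_1].
The resulting 10×5 matrix has rank 5, and its Smith normal form has invariant factors (1,1,1,1,1).

From H_k ≅ ker(∂_k) / im(∂_{k+1}) we obtain:

  H_1: rank ker ∂_1 − rank ∂_2 = (10 − 4) − 5 = 1, and the invariant factors of ∂_2 are all 1, so H_1 ≅ Z.

(K is a triangulation of the Möbius band.)

H_1 ≅ Z.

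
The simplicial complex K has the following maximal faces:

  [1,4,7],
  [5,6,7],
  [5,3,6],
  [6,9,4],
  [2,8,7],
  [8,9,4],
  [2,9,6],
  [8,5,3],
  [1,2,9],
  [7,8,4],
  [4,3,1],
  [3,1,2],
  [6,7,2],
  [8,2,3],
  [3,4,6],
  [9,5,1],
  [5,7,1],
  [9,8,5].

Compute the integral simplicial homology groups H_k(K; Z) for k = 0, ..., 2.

K has 9 vertices, 27 edges, 18 triangles.
rank ∂_0 = 0, rank ∂_1 = 8 ⇒ b_0 = 9 − 0 − 8 = 1; all invariant factors of ∂_1 are 1 so no torsion. So H_0 ≅ Z.
rank ∂_1 = 8, rank ∂_2 = 17 ⇒ b_1 = 27 − 8 − 17 = 2; all invariant factors of ∂_2 are 1 so no torsion. So H_1 ≅ Z^2.
rank ∂_2 = 17, rank ∂_3 = 0 ⇒ b_2 = 18 − 17 − 0 = 1. So H_2 ≅ Z.

H_0 ≅ Z,  H_1 ≅ Z^2,  H_2 ≅ Z.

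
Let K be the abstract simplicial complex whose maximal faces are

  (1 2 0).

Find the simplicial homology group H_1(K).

Take the total order 0 < 1 < 2 on the vertex set. Then K (dimension 2) consists of the simplices:

  0-simplices (3): [0], [1], [2]
  1-simplices (3): [0,1], [0,2], [1,2]
  2-simplices (1): [0,1,2]

giving chain groups C_0 ≅ Z^3, C_1 ≅ Z^3, C_2 ≅ Z^1.

Boundary ∂_1: C_1 → C_0 maps an edge to its endpoints' difference, ∂[p,q] = q − p. For instance
  ∂[1,2] = [2] − [1].
The resulting 3×3 matrix has rank 2, and its Smith normal form has invariant factors (1,1).

Boundary ∂_2: C_2 → C_1 acts by ∂[p,q,r] = [q,r] − [p,r] + [p,q]. For instance
  ∂[0,1,2] = [1,2] − [0,2] + [0,1].
This gives a 3×1 integer matrix of rank 1; reducing to Smith normal form yields diagonal entries (1).

From H_k ≅ ker(∂_k) / im(∂_{k+1}) we obtain:

  H_1: rank ker ∂_1 − rank ∂_2 = (3 − 2) − 1 = 0, and the invariant factors of ∂_2 are all 1, so H_1 ≅ 0.

H_1 ≅ 0.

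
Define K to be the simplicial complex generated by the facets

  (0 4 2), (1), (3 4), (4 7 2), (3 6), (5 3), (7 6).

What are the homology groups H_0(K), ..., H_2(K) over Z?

H_0 = Z^2,  H_1 = Z,  H_2 = 0.

We work with the vertex ordering 0 < 1 < 2 < 3 < 4 < 5 < 6 < 7. The simplices of K, each written with vertices in increasing order, are:

  0-simplices (8): [0], [1], [2], [3], [4], [5], [6], [7]
  1-simplices (9): [0,2], [0,4], [2,4], [2,7], [3,4], [3,5], [3,6], [4,7], [6,7]
  2-simplices (2): [0,2,4], [2,4,7]

Hence C_0 ≅ Z^8, C_1 ≅ Z^9, C_2 ≅ Z^2.

Boundary ∂_1: C_1 → C_0 sends each edge [p,q] (with p < q) to q − p. For instance
  ∂[0,2] = [2] − [0].
As a 8×9 matrix over Z this has rank 6, with invariant factors (1,1,1,1,1,1).

The boundary map ∂_2: C_2 → C_1 acts by ∂[p,q,r] = [q,r] − [p,r] + [p,q]. For instance
  ∂[0,2,4] = [2,4] − [0,4] + [0,2],
  ∂[2,4,7] = [4,7] − [2,7] + [2,4].
This gives a 9×2 integer matrix of rank 2; reducing to Smith normal form yields diagonal entries (1,1).

Now H_k = ker ∂_k / im ∂_{k+1}, so:

  H_0: rank C_0 − rank ∂_1 = 8 − 6 = 2, and the invariant factors of ∂_1 are all 1, so H_0 = Z^2.
  H_1: rank ker ∂_1 − rank ∂_2 = (9 − 6) − 2 = 1, and the invariant factors of ∂_2 are all 1, so H_1 = Z.
  H_2: rank ker ∂_2 − rank ∂_3 = (2 − 2) − 0 = 0, and there is no ∂_3, so H_2 = 0.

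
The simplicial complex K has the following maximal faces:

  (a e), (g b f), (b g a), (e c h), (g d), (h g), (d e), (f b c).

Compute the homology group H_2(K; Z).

H_2 ≅ 0.

K has 8 vertices, 14 edges, 4 triangles.
rank ∂_2 = 4, rank ∂_3 = 0 ⇒ b_2 = 4 − 4 − 0 = 0. So H_2 ≅ 0.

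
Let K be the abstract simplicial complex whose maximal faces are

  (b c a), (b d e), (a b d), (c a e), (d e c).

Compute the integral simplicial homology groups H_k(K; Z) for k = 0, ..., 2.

K has 5 vertices, 10 edges, 5 triangles.
rank ∂_0 = 0, rank ∂_1 = 4 ⇒ b_0 = 5 − 0 − 4 = 1; all invariant factors of ∂_1 are 1 so no torsion. So H_0 = Z.
rank ∂_1 = 4, rank ∂_2 = 5 ⇒ b_1 = 10 − 4 − 5 = 1; all invariant factors of ∂_2 are 1 so no torsion. So H_1 = Z.
rank ∂_2 = 5, rank ∂_3 = 0 ⇒ b_2 = 5 − 5 − 0 = 0. So H_2 = 0.

H_0 ≅ Z,  H_1 ≅ Z,  H_2 = 0.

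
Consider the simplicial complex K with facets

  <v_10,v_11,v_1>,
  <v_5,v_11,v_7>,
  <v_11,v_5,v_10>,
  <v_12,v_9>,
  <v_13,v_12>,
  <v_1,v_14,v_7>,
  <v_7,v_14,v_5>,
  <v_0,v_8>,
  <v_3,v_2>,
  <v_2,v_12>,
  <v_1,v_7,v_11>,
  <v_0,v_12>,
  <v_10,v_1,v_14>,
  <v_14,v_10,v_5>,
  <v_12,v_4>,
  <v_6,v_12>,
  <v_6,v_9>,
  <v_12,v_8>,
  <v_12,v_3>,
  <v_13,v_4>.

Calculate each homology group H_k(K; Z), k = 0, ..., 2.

Order the vertices as v_0 < v_1 < v_2 < v_3 < v_4 < v_5 < v_6 < v_7 < v_8 < v_9 < v_10 < v_11 < v_12 < v_13 < v_14. Listing each simplex with vertices in this order, K has dimension 2 with simplices:

  0-simplices (15): [v_0], [v_1], [v_2], [v_3], [v_4], [v_5], [v_6], [v_7], [v_8], [v_9], [v_10], [v_11], [v_12], [v_13], [v_14]
  1-simplices (24): (24 of them)
  2-simplices (8): [v_1,v_7,v_11], [v_1,v_7,v_14], [v_1,v_10,v_11], [v_1,v_10,v_14], [v_5,v_7,v_11], [v_5,v_7,v_14], [v_5,v_10,v_11], [v_5,v_10,v_14]

so the chain groups are C_0 ≅ Z^15, C_1 ≅ Z^24, C_2 ≅ Z^8.

Boundary ∂_1: C_1 → C_0 maps an edge to its endpoints' difference, ∂[p,q] = q − p.
The 15×24 boundary matrix has rank 13 and Smith normal form diag(1,1,1,1,1,1,1,1,1,1,1,1,1).

The boundary map ∂_2: C_2 → C_1 maps a triangle to the signed sum of its edges. For instance
  ∂[v_1,v_7,v_11] = [v_7,v_11] − [v_1,v_11] + [v_1,v_7],
  ∂[v_5,v_10,v_11] = [v_10,v_11] − [v_5,v_11] + [v_5,v_10].
This gives a 24×8 integer matrix of rank 7; reducing to Smith normal form yields diagonal entries (1,1,1,1,1,1,1).

Reading off H_k = ker ∂_k / im ∂_{k+1}:

  H_0: rank C_0 − rank ∂_1 = 15 − 13 = 2, and the invariant factors of ∂_1 are all 1, so H_0 ≅ Z^2.
  H_1: rank ker ∂_1 − rank ∂_2 = (24 − 13) − 7 = 4, and the invariant factors of ∂_2 are all 1, so H_1 ≅ Z^4.
  H_2: rank ker ∂_2 − rank ∂_3 = (8 − 7) − 0 = 1, and there is no ∂_3, so H_2 ≅ Z.

(K is a triangulation of the disjoint union of the 2-sphere S^2 and a wedge of 4 circles.)

H_0 = Z^2,  H_1 = Z^4,  H_2 = Z.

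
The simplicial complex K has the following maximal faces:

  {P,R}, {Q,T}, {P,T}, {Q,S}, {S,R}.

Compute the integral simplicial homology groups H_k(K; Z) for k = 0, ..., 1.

K has 5 vertices, 5 edges.
rank ∂_0 = 0, rank ∂_1 = 4 ⇒ b_0 = 5 − 0 − 4 = 1; all invariant factors of ∂_1 are 1 so no torsion. So H_0 = Z.
rank ∂_1 = 4, rank ∂_2 = 0 ⇒ b_1 = 5 − 4 − 0 = 1. So H_1 = Z.

H_0 = Z,  H_1 = Z.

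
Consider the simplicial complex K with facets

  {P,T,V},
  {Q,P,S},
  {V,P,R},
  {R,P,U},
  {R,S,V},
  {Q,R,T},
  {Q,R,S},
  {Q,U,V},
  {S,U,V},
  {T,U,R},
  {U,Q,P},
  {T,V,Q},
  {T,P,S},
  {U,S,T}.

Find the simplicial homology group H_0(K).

Fix the vertex order P < Q < R < S < T < U < V and write every simplex with vertices in increasing order. Then dim K = 2 and the simplices of K are:

  0-simplices (7): P, Q, R, S, T, U, V
  1-simplices (21): PQ, PR, PS, PT, PU, PV, QR, QS, QT, QU, QV, RS, RT, RU, RV, ST, SU, SV, TU, TV, UV
  2-simplices (14): PQS, PQU, PRU, PRV, PST, PTV, QRS, QRT, QTV, QUV, RSV, RTU, STU, SUV

so the chain groups are C_0 ≅ Z^7, C_1 ≅ Z^21, C_2 ≅ Z^14.

Boundary ∂_1: C_1 → C_0 sends each edge [p,q] (with p < q) to q − p. For instance
  ∂QT = T − Q.
The resulting 7×21 matrix has rank 6, and its Smith normal form has invariant factors (1,1,1,1,1,1).

The boundary map ∂_2: C_2 → C_1 sends each 2-simplex [p,q,r] to [q,r] − [p,r] + [p,q]. For instance
  ∂PRV = RV − PV + PR,
  ∂RTU = TU − RU + RT.
The resulting 21×14 matrix has rank 13, and its Smith normal form has invariant factors (1,1,1,1,1,1,1,1,1,1,1,1,1).

Now H_k = ker ∂_k / im ∂_{k+1}, so:

  H_0: rank C_0 − rank ∂_1 = 7 − 6 = 1, and the invariant factors of ∂_1 are all 1, so H_0 = Z.

(K is a triangulation of the torus T^2.)

H_0 = Z.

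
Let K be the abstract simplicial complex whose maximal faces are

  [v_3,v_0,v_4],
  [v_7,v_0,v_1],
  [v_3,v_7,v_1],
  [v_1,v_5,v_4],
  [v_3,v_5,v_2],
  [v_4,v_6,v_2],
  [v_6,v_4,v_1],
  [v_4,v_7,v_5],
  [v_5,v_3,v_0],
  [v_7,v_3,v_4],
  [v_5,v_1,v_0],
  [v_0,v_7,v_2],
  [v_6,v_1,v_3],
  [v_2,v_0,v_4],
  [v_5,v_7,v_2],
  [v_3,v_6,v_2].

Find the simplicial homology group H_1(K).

Take the total order v_0 < v_1 < v_2 < v_3 < v_4 < v_5 < v_6 < v_7 on the vertex set. Then K (dimension 2) consists of the simplices:

  0-simplices (8): [v_0], [v_1], [v_2], [v_3], [v_4], [v_5], [v_6], [v_7]
  1-simplices (24): (24 of them)
  2-simplices (16): (16 of them)

giving chain groups C_0 ≅ Z^8, C_1 ≅ Z^24, C_2 ≅ Z^16.

The boundary map ∂_1: C_1 → C_0 is given by ∂[p,q] = [q] − [p]. For instance
  ∂[v_0,v_4] = [v_4] − [v_0].
This gives a 8×24 integer matrix of rank 7; reducing to Smith normal form yields diagonal entries (1,1,1,1,1,1,1).

The boundary map ∂_2: C_2 → C_1 acts by ∂[p,q,r] = [q,r] − [p,r] + [p,q]. For instance
  ∂[v_0,v_1,v_5] = [v_1,v_5] − [v_0,v_5] + [v_0,v_1],
  ∂[v_0,v_2,v_7] = [v_2,v_7] − [v_0,v_7] + [v_0,v_2].
The 24×16 boundary matrix has rank 15 and Smith normal form diag(1,1,1,1,1,1,1,1,1,1,1,1,1,1,1).

Now H_k = ker ∂_k / im ∂_{k+1}, so:

  H_1: rank ker ∂_1 − rank ∂_2 = (24 − 7) − 15 = 2, and the invariant factors of ∂_2 are all 1, so H_1 ≅ Z^2.

(K is a triangulation of the torus T^2.)

H_1 = Z^2.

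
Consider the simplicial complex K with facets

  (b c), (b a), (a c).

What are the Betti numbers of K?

Order the vertices as a < b < c. Listing each simplex with vertices in this order, K has dimension 1 with simplices:

  0-simplices (3): a, b, c
  1-simplices (3): ab, ac, bc

Hence C_0 ≅ Z^3, C_1 ≅ Z^3.

∂_1: C_1 → C_0 maps an edge to its endpoints' difference, ∂[p,q] = q − p. For instance
  ∂ab = b − a.
The 3×3 boundary matrix has rank 2 and Smith normal form diag(1,1).

Now H_k = ker ∂_k / im ∂_{k+1}, so:

  H_0: rank C_0 − rank ∂_1 = 3 − 2 = 1, and the invariant factors of ∂_1 are all 1, so H_0 = Z.
  H_1: rank ker ∂_1 − rank ∂_2 = (3 − 2) − 0 = 1, and there is no ∂_2, so H_1 = Z.

Hence the Betti numbers are b_0 = 1, b_1 = 1.

b_0 = 1, b_1 = 1.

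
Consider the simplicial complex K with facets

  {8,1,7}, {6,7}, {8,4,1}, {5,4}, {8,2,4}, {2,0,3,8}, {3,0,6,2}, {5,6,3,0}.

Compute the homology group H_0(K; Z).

H_0 ≅ Z.

We work with the vertex ordering 0 < 1 < 2 < 3 < 4 < 5 < 6 < 7 < 8. The simplices of K, each written with vertices in increasing order, are:

  0-simplices (9): [0], [1], [2], [3], [4], [5], [6], [7], [8]
  1-simplices (20): [0,2], [0,3], [0,5], [0,6], [0,8], [1,4], [1,7], [1,8], [2,3], [2,4], [2,6], [2,8], [3,5], [3,6], [3,8], [4,5], [4,8], [5,6], [6,7], [7,8]
  2-simplices (13): [0,2,3], [0,2,6], [0,2,8], [0,3,5], [0,3,6], [0,3,8], [0,5,6], [1,4,8], [1,7,8], [2,3,6], [2,3,8], [2,4,8], [3,5,6]
  3-simplices (3): [0,2,3,6], [0,2,3,8], [0,3,5,6]

so the chain groups are C_0 ≅ Z^9, C_1 ≅ Z^20, C_2 ≅ Z^13, C_3 ≅ Z^3.

Boundary ∂_1: C_1 → C_0 is given by ∂[p,q] = [q] − [p]. For instance
  ∂[1,4] = [4] − [1].
As a 9×20 matrix over Z this has rank 8, with invariant factors (1,1,1,1,1,1,1,1).

∂_2: C_2 → C_1 sends each 2-simplex [p,q,r] to [q,r] − [p,r] + [p,q]. For instance
  ∂[2,4,8] = [4,8] − [2,8] + [2,4],
  ∂[3,5,6] = [5,6] − [3,6] + [3,5].
This gives a 20×13 integer matrix of rank 10; reducing to Smith normal form yields diagonal entries (1,1,1,1,1,1,1,1,1,1).

Boundary ∂_3: C_3 → C_2 sends each 3-simplex σ to the alternating sum Σ_i (−1)^i (σ with its i-th vertex removed). For instance
  ∂[0,2,3,6] = [2,3,6] − [0,3,6] + [0,2,6] − [0,2,3],
  ∂[0,2,3,8] = [2,3,8] − [0,3,8] + [0,2,8] − [0,2,3].
As a 13×3 matrix over Z this has rank 3, with invariant factors (1,1,1).

Reading off H_k = ker ∂_k / im ∂_{k+1}:

  H_0: rank C_0 − rank ∂_1 = 9 − 8 = 1, and the invariant factors of ∂_1 are all 1, so H_0 ≅ Z.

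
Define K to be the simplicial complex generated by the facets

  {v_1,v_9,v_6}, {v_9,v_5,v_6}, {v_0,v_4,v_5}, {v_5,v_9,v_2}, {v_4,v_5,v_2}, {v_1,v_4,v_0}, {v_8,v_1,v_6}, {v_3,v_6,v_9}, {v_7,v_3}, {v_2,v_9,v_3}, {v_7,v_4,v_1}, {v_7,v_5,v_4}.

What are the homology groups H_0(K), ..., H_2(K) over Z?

H_0 = Z,  H_1 = Z^2,  H_2 = 0.

Take the total order v_0 < v_1 < v_2 < v_3 < v_4 < v_5 < v_6 < v_7 < v_8 < v_9 on the vertex set. Then K (dimension 2) consists of the simplices:

  0-simplices (10): [v_0], [v_1], [v_2], [v_3], [v_4], [v_5], [v_6], [v_7], [v_8], [v_9]
  1-simplices (22): (22 of them)
  2-simplices (11): (11 of them)

so the chain groups are C_0 ≅ Z^10, C_1 ≅ Z^22, C_2 ≅ Z^11.

The boundary map ∂_1: C_1 → C_0 maps an edge to its endpoints' difference, ∂[p,q] = q − p. For instance
  ∂[v_3,v_6] = [v_6] − [v_3].
The 10×22 boundary matrix has rank 9 and Smith normal form diag(1,1,1,1,1,1,1,1,1).

∂_2: C_2 → C_1 acts by ∂[p,q,r] = [q,r] − [p,r] + [p,q]. For instance
  ∂[v_5,v_6,v_9] = [v_6,v_9] − [v_5,v_9] + [v_5,v_6],
  ∂[v_2,v_3,v_9] = [v_3,v_9] − [v_2,v_9] + [v_2,v_3].
The resulting 22×11 matrix has rank 11, and its Smith normal form has invariant factors (1,1,1,1,1,1,1,1,1,1,1).

Now H_k = ker ∂_k / im ∂_{k+1}, so:

  H_0: rank C_0 − rank ∂_1 = 10 − 9 = 1, and the invariant factors of ∂_1 are all 1, so H_0 ≅ Z.
  H_1: rank ker ∂_1 − rank ∂_2 = (22 − 9) − 11 = 2, and the invariant factors of ∂_2 are all 1, so H_1 ≅ Z^2.
  H_2: rank ker ∂_2 − rank ∂_3 = (11 − 11) − 0 = 0, and there is no ∂_3, so H_2 ≅ 0.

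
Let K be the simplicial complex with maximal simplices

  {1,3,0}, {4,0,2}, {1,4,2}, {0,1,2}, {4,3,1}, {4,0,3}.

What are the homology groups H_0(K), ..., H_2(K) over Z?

Order the vertices as 0 < 1 < 2 < 3 < 4. Listing each simplex with vertices in this order, K has dimension 2 with simplices:

  0-simplices (5): [0], [1], [2], [3], [4]
  1-simplices (9): [0,1], [0,2], [0,3], [0,4], [1,2], [1,3], [1,4], [2,4], [3,4]
  2-simplices (6): [0,1,2], [0,1,3], [0,2,4], [0,3,4], [1,2,4], [1,3,4]

giving chain groups C_0 ≅ Z^5, C_1 ≅ Z^9, C_2 ≅ Z^6.

Boundary ∂_1: C_1 → C_0 maps an edge to its endpoints' difference, ∂[p,q] = q − p.
This gives a 5×9 integer matrix of rank 4; reducing to Smith normal form yields diagonal entries (1,1,1,1).

The boundary map ∂_2: C_2 → C_1 acts by ∂[p,q,r] = [q,r] − [p,r] + [p,q]. For instance
  ∂[0,1,2] = [1,2] − [0,2] + [0,1],
  ∂[0,3,4] = [3,4] − [0,4] + [0,3].
The 9×6 boundary matrix has rank 5 and Smith normal form diag(1,1,1,1,1).

Computing H_k = (kernel of ∂_k) / (image of ∂_{k+1}):

  H_0: rank C_0 − rank ∂_1 = 5 − 4 = 1, and the invariant factors of ∂_1 are all 1, so H_0 = Z.
  H_1: rank ker ∂_1 − rank ∂_2 = (9 − 4) − 5 = 0, and the invariant factors of ∂_2 are all 1, so H_1 = 0.
  H_2: rank ker ∂_2 − rank ∂_3 = (6 − 5) − 0 = 1, and there is no ∂_3, so H_2 = Z.

H_0 ≅ Z,  H_1 = 0,  H_2 ≅ Z.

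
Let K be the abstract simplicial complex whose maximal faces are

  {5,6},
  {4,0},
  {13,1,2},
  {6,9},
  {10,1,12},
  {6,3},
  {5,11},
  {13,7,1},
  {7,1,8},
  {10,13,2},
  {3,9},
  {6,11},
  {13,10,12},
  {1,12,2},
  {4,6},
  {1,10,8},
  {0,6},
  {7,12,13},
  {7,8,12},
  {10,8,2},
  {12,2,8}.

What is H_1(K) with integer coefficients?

Take the total order 0 < 1 < 2 < 3 < 4 < 5 < 6 < 7 < 8 < 9 < 10 < 11 < 12 < 13 on the vertex set. Then K (dimension 2) consists of the simplices:

  0-simplices (14): [0], [1], [2], [3], [4], [5], [6], [7], [8], [9], [10], [11], [12], [13]
  1-simplices (27): (27 of them)
  2-simplices (12): [1,2,12], [1,2,13], [1,7,8], [1,7,13], [1,8,10], [1,10,12], [2,8,10], [2,8,12], [2,10,13], [7,8,12], [7,12,13], [10,12,13]

so the chain groups are C_0 ≅ Z^14, C_1 ≅ Z^27, C_2 ≅ Z^12.

The boundary map ∂_1: C_1 → C_0 sends each edge [p,q] (with p < q) to q − p.
As a 14×27 matrix over Z this has rank 12, with invariant factors (1,1,1,1,1,1,1,1,1,1,1,1).

∂_2: C_2 → C_1 sends each 2-simplex [p,q,r] to [q,r] − [p,r] + [p,q]. For instance
  ∂[1,7,13] = [7,13] − [1,13] + [1,7],
  ∂[1,2,13] = [2,13] − [1,13] + [1,2].
As a 27×12 matrix over Z this has rank 12, with invariant factors (1,1,1,1,1,1,1,1,1,1,1,2).

Now H_k = ker ∂_k / im ∂_{k+1}, so:

  H_1: rank ker ∂_1 − rank ∂_2 = (27 − 12) − 12 = 3, and ∂_2 has invariant factor 2 > 1, so H_1 = Z^3 × Z/2.

H_1 ≅ Z^3 × Z/2.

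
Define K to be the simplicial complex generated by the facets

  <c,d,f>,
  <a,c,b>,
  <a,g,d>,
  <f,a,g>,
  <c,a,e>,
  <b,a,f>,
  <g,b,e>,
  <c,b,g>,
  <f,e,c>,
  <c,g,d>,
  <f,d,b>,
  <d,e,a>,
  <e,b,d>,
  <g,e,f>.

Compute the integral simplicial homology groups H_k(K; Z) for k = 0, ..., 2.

Order the vertices as a < b < c < d < e < f < g. Listing each simplex with vertices in this order, K has dimension 2 with simplices:

  0-simplices (7): a, b, c, d, e, f, g
  1-simplices (21): ab, ac, ad, ae, af, ag, bc, bd, be, bf, bg, cd, ce, cf, cg, de, df, dg, ef, eg, fg
  2-simplices (14): abc, abf, ace, ade, adg, afg, bcg, bde, bdf, beg, cdf, cdg, cef, efg

Hence C_0 ≅ Z^7, C_1 ≅ Z^21, C_2 ≅ Z^14.

Boundary ∂_1: C_1 → C_0 maps an edge to its endpoints' difference, ∂[p,q] = q − p.
The 7×21 boundary matrix has rank 6 and Smith normal form diag(1,1,1,1,1,1).

∂_2: C_2 → C_1 maps a triangle to the signed sum of its edges. For instance
  ∂cdf = df − cf + cd,
  ∂ade = de − ae + ad.
The 21×14 boundary matrix has rank 13 and Smith normal form diag(1,1,1,1,1,1,1,1,1,1,1,1,1).

Now H_k = ker ∂_k / im ∂_{k+1}, so:

  H_0: rank C_0 − rank ∂_1 = 7 − 6 = 1, and the invariant factors of ∂_1 are all 1, so H_0 = Z.
  H_1: rank ker ∂_1 − rank ∂_2 = (21 − 6) − 13 = 2, and the invariant factors of ∂_2 are all 1, so H_1 = Z^2.
  H_2: rank ker ∂_2 − rank ∂_3 = (14 − 13) − 0 = 1, and there is no ∂_3, so H_2 = Z.

H_0 = Z,  H_1 = Z^2,  H_2 = Z.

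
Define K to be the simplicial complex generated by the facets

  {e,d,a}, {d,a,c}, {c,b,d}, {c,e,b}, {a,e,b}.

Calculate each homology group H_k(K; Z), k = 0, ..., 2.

H_0 = Z,  H_1 = Z,  H_2 = 0.

K has 5 vertices, 10 edges, 5 triangles.
rank ∂_0 = 0, rank ∂_1 = 4 ⇒ b_0 = 5 − 0 − 4 = 1; all invariant factors of ∂_1 are 1 so no torsion. So H_0 = Z.
rank ∂_1 = 4, rank ∂_2 = 5 ⇒ b_1 = 10 − 4 − 5 = 1; all invariant factors of ∂_2 are 1 so no torsion. So H_1 = Z.
rank ∂_2 = 5, rank ∂_3 = 0 ⇒ b_2 = 5 − 5 − 0 = 0. So H_2 = 0.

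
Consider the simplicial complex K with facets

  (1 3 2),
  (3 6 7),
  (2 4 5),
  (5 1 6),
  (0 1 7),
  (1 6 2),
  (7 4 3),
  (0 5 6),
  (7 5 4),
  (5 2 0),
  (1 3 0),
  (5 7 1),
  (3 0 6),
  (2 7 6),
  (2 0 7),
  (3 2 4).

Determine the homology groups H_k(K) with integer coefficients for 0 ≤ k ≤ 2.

Take the total order 0 < 1 < 2 < 3 < 4 < 5 < 6 < 7 on the vertex set. Then K (dimension 2) consists of the simplices:

  0-simplices (8): [0], [1], [2], [3], [4], [5], [6], [7]
  1-simplices (24): (24 of them)
  2-simplices (16): [0,1,3], [0,1,7], [0,2,5], [0,2,7], [0,3,6], [0,5,6], [1,2,3], [1,2,6], [1,5,6], [1,5,7], [2,3,4], [2,4,5], [2,6,7], [3,4,7], [3,6,7], [4,5,7]

giving chain groups C_0 ≅ Z^8, C_1 ≅ Z^24, C_2 ≅ Z^16.

∂_1: C_1 → C_0 is given by ∂[p,q] = [q] − [p]. For instance
  ∂[4,7] = [7] − [4].
This gives a 8×24 integer matrix of rank 7; reducing to Smith normal form yields diagonal entries (1,1,1,1,1,1,1).

Boundary ∂_2: C_2 → C_1 sends each 2-simplex [p,q,r] to [q,r] − [p,r] + [p,q]. For instance
  ∂[2,4,5] = [4,5] − [2,5] + [2,4],
  ∂[1,5,6] = [5,6] − [1,6] + [1,5].
This gives a 24×16 integer matrix of rank 15; reducing to Smith normal form yields diagonal entries (1,1,1,1,1,1,1,1,1,1,1,1,1,1,1).

Reading off H_k = ker ∂_k / im ∂_{k+1}:

  H_0: rank C_0 − rank ∂_1 = 8 − 7 = 1, and the invariant factors of ∂_1 are all 1, so H_0 = Z.
  H_1: rank ker ∂_1 − rank ∂_2 = (24 − 7) − 15 = 2, and the invariant factors of ∂_2 are all 1, so H_1 = Z^2.
  H_2: rank ker ∂_2 − rank ∂_3 = (16 − 15) − 0 = 1, and there is no ∂_3, so H_2 = Z.

(K is a triangulation of the torus T^2.)

H_0 ≅ Z,  H_1 ≅ Z^2,  H_2 ≅ Z.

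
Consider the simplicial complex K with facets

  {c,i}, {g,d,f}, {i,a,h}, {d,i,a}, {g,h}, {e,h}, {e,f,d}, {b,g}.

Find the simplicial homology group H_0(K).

K has 9 vertices, 14 edges, 4 triangles.
rank ∂_0 = 0, rank ∂_1 = 8 ⇒ b_0 = 9 − 0 − 8 = 1; all invariant factors of ∂_1 are 1 so no torsion. So H_0 = Z.

H_0 ≅ Z.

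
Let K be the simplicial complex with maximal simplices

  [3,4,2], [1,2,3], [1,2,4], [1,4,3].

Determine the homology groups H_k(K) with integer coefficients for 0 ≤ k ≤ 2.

H_0 = Z,  H_1 = 0,  H_2 = Z.

We work with the vertex ordering 1 < 2 < 3 < 4. The simplices of K, each written with vertices in increasing order, are:

  0-simplices (4): [1], [2], [3], [4]
  1-simplices (6): [1,2], [1,3], [1,4], [2,3], [2,4], [3,4]
  2-simplices (4): [1,2,3], [1,2,4], [1,3,4], [2,3,4]

giving chain groups C_0 ≅ Z^4, C_1 ≅ Z^6, C_2 ≅ Z^4.

∂_1: C_1 → C_0 sends each edge [p,q] (with p < q) to q − p. For instance
  ∂[2,4] = [4] − [2].
The 4×6 boundary matrix has rank 3 and Smith normal form diag(1,1,1).

The boundary map ∂_2: C_2 → C_1 sends each 2-simplex [p,q,r] to [q,r] − [p,r] + [p,q]. For instance
  ∂[1,2,3] = [2,3] − [1,3] + [1,2],
  ∂[1,3,4] = [3,4] − [1,4] + [1,3].
This gives a 6×4 integer matrix of rank 3; reducing to Smith normal form yields diagonal entries (1,1,1).

Computing H_k = (kernel of ∂_k) / (image of ∂_{k+1}):

  H_0: rank C_0 − rank ∂_1 = 4 − 3 = 1, and the invariant factors of ∂_1 are all 1, so H_0 = Z.
  H_1: rank ker ∂_1 − rank ∂_2 = (6 − 3) − 3 = 0, and the invariant factors of ∂_2 are all 1, so H_1 = 0.
  H_2: rank ker ∂_2 − rank ∂_3 = (4 − 3) − 0 = 1, and there is no ∂_3, so H_2 = Z.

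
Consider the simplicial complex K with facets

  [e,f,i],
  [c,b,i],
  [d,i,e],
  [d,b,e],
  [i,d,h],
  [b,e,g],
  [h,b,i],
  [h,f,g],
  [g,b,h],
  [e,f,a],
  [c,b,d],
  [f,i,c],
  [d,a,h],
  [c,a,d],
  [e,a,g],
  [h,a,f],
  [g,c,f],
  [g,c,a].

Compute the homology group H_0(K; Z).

Order the vertices as a < b < c < d < e < f < g < h < i. Listing each simplex with vertices in this order, K has dimension 2 with simplices:

  0-simplices (9): a, b, c, d, e, f, g, h, i
  1-simplices (27): ac, ad, ae, af, ag, ah, bc, bd, be, bg, bh, bi, cd, cf, cg, ci, de, dh, di, ef, eg, ei, fg, fh, fi, gh, hi
  2-simplices (18): acd, acg, adh, aef, aeg, afh, bcd, bci, bde, beg, bgh, bhi, cfg, cfi, dei, dhi, efi, fgh

giving chain groups C_0 ≅ Z^9, C_1 ≅ Z^27, C_2 ≅ Z^18.

The boundary map ∂_1: C_1 → C_0 sends each edge [p,q] (with p < q) to q − p.
The 9×27 boundary matrix has rank 8 and Smith normal form diag(1,1,1,1,1,1,1,1).

The boundary map ∂_2: C_2 → C_1 acts by ∂[p,q,r] = [q,r] − [p,r] + [p,q]. For instance
  ∂acd = cd − ad + ac,
  ∂bde = de − be + bd.
As a 27×18 matrix over Z this has rank 18, with invariant factors (1,1,1,1,1,1,1,1,1,1,1,1,1,1,1,1,1,2).

From H_k ≅ ker(∂_k) / im(∂_{k+1}) we obtain:

  H_0: rank C_0 − rank ∂_1 = 9 − 8 = 1, and the invariant factors of ∂_1 are all 1, so H_0 ≅ Z.

H_0 = Z.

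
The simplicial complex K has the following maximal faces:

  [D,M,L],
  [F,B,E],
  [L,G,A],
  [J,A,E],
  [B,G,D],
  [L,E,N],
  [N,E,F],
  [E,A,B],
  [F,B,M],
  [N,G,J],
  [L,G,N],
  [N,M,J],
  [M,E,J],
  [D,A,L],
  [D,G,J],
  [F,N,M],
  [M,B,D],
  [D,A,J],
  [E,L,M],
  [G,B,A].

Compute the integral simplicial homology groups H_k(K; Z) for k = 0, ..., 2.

Take the total order A < B < D < E < F < G < J < L < M < N on the vertex set. Then K (dimension 2) consists of the simplices:

  0-simplices (10): A, B, D, E, F, G, J, L, M, N
  1-simplices (30): AB, AD, AE, AG, AJ, AL, BD, BE, BF, BG, BM, DG, DJ, DL, DM, EF, EJ, EL, EM, EN, FM, FN, GJ, GL, GN, JM, JN, LM, LN, MN
  2-simplices (20): ABE, ABG, ADJ, ADL, AEJ, AGL, BDG, BDM, BEF, BFM, DGJ, DLM, EFN, EJM, ELM, ELN, FMN, GJN, GLN, JMN

Hence C_0 ≅ Z^10, C_1 ≅ Z^30, C_2 ≅ Z^20.

∂_1: C_1 → C_0 is given by ∂[p,q] = [q] − [p]. For instance
  ∂DM = M − D.
The resulting 10×30 matrix has rank 9, and its Smith normal form has invariant factors (1,1,1,1,1,1,1,1,1).

The boundary map ∂_2: C_2 → C_1 maps a triangle to the signed sum of its edges. For instance
  ∂DLM = LM − DM + DL,
  ∂BEF = EF − BF + BE.
The resulting 30×20 matrix has rank 20, and its Smith normal form has invariant factors (1,1,1,1,1,1,1,1,1,1,1,1,1,1,1,1,1,1,1,2).

Reading off H_k = ker ∂_k / im ∂_{k+1}:

  H_0: rank C_0 − rank ∂_1 = 10 − 9 = 1, and the invariant factors of ∂_1 are all 1, so H_0 = Z.
  H_1: rank ker ∂_1 − rank ∂_2 = (30 − 9) − 20 = 1, and ∂_2 has invariant factor 2 > 1, so H_1 = Z ⊕ Z/2.
  H_2: rank ker ∂_2 − rank ∂_3 = (20 − 20) − 0 = 0, and there is no ∂_3, so H_2 = 0.

H_0 ≅ Z,  H_1 ≅ Z ⊕ Z/2,  H_2 = 0.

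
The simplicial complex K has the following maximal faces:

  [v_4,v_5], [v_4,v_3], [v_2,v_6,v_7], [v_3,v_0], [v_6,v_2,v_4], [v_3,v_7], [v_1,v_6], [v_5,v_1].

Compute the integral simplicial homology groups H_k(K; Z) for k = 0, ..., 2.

H_0 = Z,  H_1 = Z^2,  H_2 = 0.

Take the total order v_0 < v_1 < v_2 < v_3 < v_4 < v_5 < v_6 < v_7 on the vertex set. Then K (dimension 2) consists of the simplices:

  0-simplices (8): [v_0], [v_1], [v_2], [v_3], [v_4], [v_5], [v_6], [v_7]
  1-simplices (11): [v_0,v_3], [v_1,v_5], [v_1,v_6], [v_2,v_4], [v_2,v_6], [v_2,v_7], [v_3,v_4], [v_3,v_7], [v_4,v_5], [v_4,v_6], [v_6,v_7]
  2-simplices (2): [v_2,v_4,v_6], [v_2,v_6,v_7]

Hence C_0 ≅ Z^8, C_1 ≅ Z^11, C_2 ≅ Z^2.

∂_1: C_1 → C_0 maps an edge to its endpoints' difference, ∂[p,q] = q − p.
As a 8×11 matrix over Z this has rank 7, with invariant factors (1,1,1,1,1,1,1).

∂_2: C_2 → C_1 sends each 2-simplex [p,q,r] to [q,r] − [p,r] + [p,q]. For instance
  ∂[v_2,v_6,v_7] = [v_6,v_7] − [v_2,v_7] + [v_2,v_6],
  ∂[v_2,v_4,v_6] = [v_4,v_6] − [v_2,v_6] + [v_2,v_4].
This gives a 11×2 integer matrix of rank 2; reducing to Smith normal form yields diagonal entries (1,1).

Computing H_k = (kernel of ∂_k) / (image of ∂_{k+1}):

  H_0: rank C_0 − rank ∂_1 = 8 − 7 = 1, and the invariant factors of ∂_1 are all 1, so H_0 ≅ Z.
  H_1: rank ker ∂_1 − rank ∂_2 = (11 − 7) − 2 = 2, and the invariant factors of ∂_2 are all 1, so H_1 ≅ Z^2.
  H_2: rank ker ∂_2 − rank ∂_3 = (2 − 2) − 0 = 0, and there is no ∂_3, so H_2 ≅ 0.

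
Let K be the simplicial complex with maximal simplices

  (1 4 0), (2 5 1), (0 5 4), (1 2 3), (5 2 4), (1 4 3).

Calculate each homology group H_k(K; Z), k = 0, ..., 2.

H_0 = Z,  H_1 = Z,  H_2 = 0.

K has 6 vertices, 12 edges, 6 triangles.
rank ∂_0 = 0, rank ∂_1 = 5 ⇒ b_0 = 6 − 0 − 5 = 1; all invariant factors of ∂_1 are 1 so no torsion. So H_0 ≅ Z.
rank ∂_1 = 5, rank ∂_2 = 6 ⇒ b_1 = 12 − 5 − 6 = 1; all invariant factors of ∂_2 are 1 so no torsion. So H_1 ≅ Z.
rank ∂_2 = 6, rank ∂_3 = 0 ⇒ b_2 = 6 − 6 − 0 = 0. So H_2 ≅ 0.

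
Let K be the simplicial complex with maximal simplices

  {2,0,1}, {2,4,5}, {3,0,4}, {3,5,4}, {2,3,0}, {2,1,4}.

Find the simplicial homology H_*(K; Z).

H_0 = Z,  H_1 = Z,  H_2 = 0.

Order the vertices as 0 < 1 < 2 < 3 < 4 < 5. Listing each simplex with vertices in this order, K has dimension 2 with simplices:

  0-simplices (6): [0], [1], [2], [3], [4], [5]
  1-simplices (12): [0,1], [0,2], [0,3], [0,4], [1,2], [1,4], [2,3], [2,4], [2,5], [3,4], [3,5], [4,5]
  2-simplices (6): [0,1,2], [0,2,3], [0,3,4], [1,2,4], [2,4,5], [3,4,5]

Hence C_0 ≅ Z^6, C_1 ≅ Z^12, C_2 ≅ Z^6.

The boundary map ∂_1: C_1 → C_0 sends each edge [p,q] (with p < q) to q − p. For instance
  ∂[0,1] = [1] − [0].
This gives a 6×12 integer matrix of rank 5; reducing to Smith normal form yields diagonal entries (1,1,1,1,1).

The boundary map ∂_2: C_2 → C_1 acts by ∂[p,q,r] = [q,r] − [p,r] + [p,q]. For instance
  ∂[0,3,4] = [3,4] − [0,4] + [0,3],
  ∂[1,2,4] = [2,4] − [1,4] + [1,2].
This gives a 12×6 integer matrix of rank 6; reducing to Smith normal form yields diagonal entries (1,1,1,1,1,1).

Reading off H_k = ker ∂_k / im ∂_{k+1}:

  H_0: rank C_0 − rank ∂_1 = 6 − 5 = 1, and the invariant factors of ∂_1 are all 1, so H_0 = Z.
  H_1: rank ker ∂_1 − rank ∂_2 = (12 − 5) − 6 = 1, and the invariant factors of ∂_2 are all 1, so H_1 = Z.
  H_2: rank ker ∂_2 − rank ∂_3 = (6 − 6) − 0 = 0, and there is no ∂_3, so H_2 = 0.

As a check, the Euler characteristic is 6 − 12 + 6 = 0, which agrees with 1 − 1 + 0 = 0.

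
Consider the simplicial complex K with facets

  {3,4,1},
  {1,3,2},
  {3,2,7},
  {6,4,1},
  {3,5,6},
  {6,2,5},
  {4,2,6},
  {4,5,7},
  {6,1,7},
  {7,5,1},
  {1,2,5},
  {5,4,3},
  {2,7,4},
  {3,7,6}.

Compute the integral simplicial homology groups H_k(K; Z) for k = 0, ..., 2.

H_0 = Z,  H_1 = Z^2,  H_2 = Z.

K has 7 vertices, 21 edges, 14 triangles.
rank ∂_0 = 0, rank ∂_1 = 6 ⇒ b_0 = 7 − 0 − 6 = 1; all invariant factors of ∂_1 are 1 so no torsion. So H_0 = Z.
rank ∂_1 = 6, rank ∂_2 = 13 ⇒ b_1 = 21 − 6 − 13 = 2; all invariant factors of ∂_2 are 1 so no torsion. So H_1 = Z^2.
rank ∂_2 = 13, rank ∂_3 = 0 ⇒ b_2 = 14 − 13 − 0 = 1. So H_2 = Z.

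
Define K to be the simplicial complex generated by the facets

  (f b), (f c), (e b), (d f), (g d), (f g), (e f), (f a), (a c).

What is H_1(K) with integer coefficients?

Fix the vertex order a < b < c < d < e < f < g and write every simplex with vertices in increasing order. Then dim K = 1 and the simplices of K are:

  0-simplices (7): a, b, c, d, e, f, g
  1-simplices (9): ac, af, be, bf, cf, df, dg, ef, fg

Hence C_0 ≅ Z^7, C_1 ≅ Z^9.

∂_1: C_1 → C_0 sends each edge [p,q] (with p < q) to q − p.
The resulting 7×9 matrix has rank 6, and its Smith normal form has invariant factors (1,1,1,1,1,1).

Now H_k = ker ∂_k / im ∂_{k+1}, so:

  H_1: rank ker ∂_1 − rank ∂_2 = (9 − 6) − 0 = 3, and there is no ∂_2, so H_1 = Z^3.

(K is a triangulation of a wedge of 3 circles.)

H_1 = Z^3.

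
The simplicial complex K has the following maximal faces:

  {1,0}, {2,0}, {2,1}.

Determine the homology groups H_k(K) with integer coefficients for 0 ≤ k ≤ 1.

H_0 ≅ Z,  H_1 ≅ Z.

Order the vertices as 0 < 1 < 2. Listing each simplex with vertices in this order, K has dimension 1 with simplices:

  0-simplices (3): [0], [1], [2]
  1-simplices (3): [0,1], [0,2], [1,2]

Hence C_0 ≅ Z^3, C_1 ≅ Z^3.

∂_1: C_1 → C_0 maps an edge to its endpoints' difference, ∂[p,q] = q − p. For instance
  ∂[0,2] = [2] − [0].
The resulting 3×3 matrix has rank 2, and its Smith normal form has invariant factors (1,1).

Computing H_k = (kernel of ∂_k) / (image of ∂_{k+1}):

  H_0: rank C_0 − rank ∂_1 = 3 − 2 = 1, and the invariant factors of ∂_1 are all 1, so H_0 = Z.
  H_1: rank ker ∂_1 − rank ∂_2 = (3 − 2) − 0 = 1, and there is no ∂_2, so H_1 = Z.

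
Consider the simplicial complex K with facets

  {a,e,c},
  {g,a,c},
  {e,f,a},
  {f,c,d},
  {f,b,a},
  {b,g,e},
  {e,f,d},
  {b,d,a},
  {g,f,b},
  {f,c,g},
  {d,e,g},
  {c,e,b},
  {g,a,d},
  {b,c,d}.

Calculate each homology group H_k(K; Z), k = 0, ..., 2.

Order the vertices as a < b < c < d < e < f < g. Listing each simplex with vertices in this order, K has dimension 2 with simplices:

  0-simplices (7): a, b, c, d, e, f, g
  1-simplices (21): ab, ac, ad, ae, af, ag, bc, bd, be, bf, bg, cd, ce, cf, cg, de, df, dg, ef, eg, fg
  2-simplices (14): abd, abf, ace, acg, adg, aef, bcd, bce, beg, bfg, cdf, cfg, def, deg

giving chain groups C_0 ≅ Z^7, C_1 ≅ Z^21, C_2 ≅ Z^14.

∂_1: C_1 → C_0 maps an edge to its endpoints' difference, ∂[p,q] = q − p.
The resulting 7×21 matrix has rank 6, and its Smith normal form has invariant factors (1,1,1,1,1,1).

∂_2: C_2 → C_1 maps a triangle to the signed sum of its edges. For instance
  ∂acg = cg − ag + ac,
  ∂aef = ef − af + ae.
As a 21×14 matrix over Z this has rank 13, with invariant factors (1,1,1,1,1,1,1,1,1,1,1,1,1).

Now H_k = ker ∂_k / im ∂_{k+1}, so:

  H_0: rank C_0 − rank ∂_1 = 7 − 6 = 1, and the invariant factors of ∂_1 are all 1, so H_0 ≅ Z.
  H_1: rank ker ∂_1 − rank ∂_2 = (21 − 6) − 13 = 2, and the invariant factors of ∂_2 are all 1, so H_1 ≅ Z^2.
  H_2: rank ker ∂_2 − rank ∂_3 = (14 − 13) − 0 = 1, and there is no ∂_3, so H_2 ≅ Z.

As a check, the Euler characteristic is 7 − 21 + 14 = 0, which agrees with 1 − 2 + 1 = 0.

H_0 = Z,  H_1 = Z^2,  H_2 = Z.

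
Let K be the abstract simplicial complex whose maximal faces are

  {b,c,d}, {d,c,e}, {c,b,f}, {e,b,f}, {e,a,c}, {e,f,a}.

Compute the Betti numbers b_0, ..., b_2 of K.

Fix the vertex order a < b < c < d < e < f and write every simplex with vertices in increasing order. Then dim K = 2 and the simplices of K are:

  0-simplices (6): a, b, c, d, e, f
  1-simplices (12): ac, ae, af, bc, bd, be, bf, cd, ce, cf, de, ef
  2-simplices (6): ace, aef, bcd, bcf, bef, cde

so the chain groups are C_0 ≅ Z^6, C_1 ≅ Z^12, C_2 ≅ Z^6.

∂_1: C_1 → C_0 sends each edge [p,q] (with p < q) to q − p. For instance
  ∂bc = c − b.
This gives a 6×12 integer matrix of rank 5; reducing to Smith normal form yields diagonal entries (1,1,1,1,1).

The boundary map ∂_2: C_2 → C_1 acts by ∂[p,q,r] = [q,r] − [p,r] + [p,q]. For instance
  ∂bcd = cd − bd + bc,
  ∂bcf = cf − bf + bc.
The resulting 12×6 matrix has rank 6, and its Smith normal form has invariant factors (1,1,1,1,1,1).

From H_k ≅ ker(∂_k) / im(∂_{k+1}) we obtain:

  H_0: rank C_0 − rank ∂_1 = 6 − 5 = 1, and the invariant factors of ∂_1 are all 1, so H_0 = Z.
  H_1: rank ker ∂_1 − rank ∂_2 = (12 − 5) − 6 = 1, and the invariant factors of ∂_2 are all 1, so H_1 = Z.
  H_2: rank ker ∂_2 − rank ∂_3 = (6 − 6) − 0 = 0, and there is no ∂_3, so H_2 = 0.

As a check, the Euler characteristic is 6 − 12 + 6 = 0, which agrees with 1 − 1 + 0 = 0.

Hence the Betti numbers are b_0 = 1, b_1 = 1, b_2 = 0.

b_0 = 1, b_1 = 1, b_2 = 0.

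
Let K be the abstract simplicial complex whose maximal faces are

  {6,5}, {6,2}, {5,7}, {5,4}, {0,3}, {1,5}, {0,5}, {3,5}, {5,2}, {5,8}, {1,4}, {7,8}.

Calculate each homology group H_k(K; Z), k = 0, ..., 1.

K has 9 vertices, 12 edges.
rank ∂_0 = 0, rank ∂_1 = 8 ⇒ b_0 = 9 − 0 − 8 = 1; all invariant factors of ∂_1 are 1 so no torsion. So H_0 ≅ Z.
rank ∂_1 = 8, rank ∂_2 = 0 ⇒ b_1 = 12 − 8 − 0 = 4. So H_1 ≅ Z^4.

H_0 = Z,  H_1 = Z^4.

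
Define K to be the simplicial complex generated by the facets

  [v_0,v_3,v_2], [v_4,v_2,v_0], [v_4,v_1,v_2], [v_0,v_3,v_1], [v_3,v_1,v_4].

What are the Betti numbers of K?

b_0 = 1, b_1 = 1, b_2 = 0.

Take the total order v_0 < v_1 < v_2 < v_3 < v_4 on the vertex set. Then K (dimension 2) consists of the simplices:

  0-simplices (5): [v_0], [v_1], [v_2], [v_3], [v_4]
  1-simplices (10): [v_0,v_1], [v_0,v_2], [v_0,v_3], [v_0,v_4], [v_1,v_2], [v_1,v_3], [v_1,v_4], [v_2,v_3], [v_2,v_4], [v_3,v_4]
  2-simplices (5): [v_0,v_1,v_3], [v_0,v_2,v_3], [v_0,v_2,v_4], [v_1,v_2,v_4], [v_1,v_3,v_4]

giving chain groups C_0 ≅ Z^5, C_1 ≅ Z^10, C_2 ≅ Z^5.

Boundary ∂_1: C_1 → C_0 is given by ∂[p,q] = [q] − [p].
This gives a 5×10 integer matrix of rank 4; reducing to Smith normal form yields diagonal entries (1,1,1,1).

The boundary map ∂_2: C_2 → C_1 maps a triangle to the signed sum of its edges. For instance
  ∂[v_1,v_2,v_4] = [v_2,v_4] − [v_1,v_4] + [v_1,v_2],
  ∂[v_0,v_1,v_3] = [v_1,v_3] − [v_0,v_3] + [v_0,v_1].
The 10×5 boundary matrix has rank 5 and Smith normal form diag(1,1,1,1,1).

Computing H_k = (kernel of ∂_k) / (image of ∂_{k+1}):

  H_0: rank C_0 − rank ∂_1 = 5 − 4 = 1, and the invariant factors of ∂_1 are all 1, so H_0 ≅ Z.
  H_1: rank ker ∂_1 − rank ∂_2 = (10 − 4) − 5 = 1, and the invariant factors of ∂_2 are all 1, so H_1 ≅ Z.
  H_2: rank ker ∂_2 − rank ∂_3 = (5 − 5) − 0 = 0, and there is no ∂_3, so H_2 ≅ 0.

As a check, the Euler characteristic is 5 − 10 + 5 = 0, which agrees with 1 − 1 + 0 = 0.

Hence the Betti numbers are b_0 = 1, b_1 = 1, b_2 = 0.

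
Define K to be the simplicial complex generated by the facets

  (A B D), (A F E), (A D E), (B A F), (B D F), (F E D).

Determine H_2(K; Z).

Order the vertices as A < B < D < E < F. Listing each simplex with vertices in this order, K has dimension 2 with simplices:

  0-simplices (5): A, B, D, E, F
  1-simplices (9): AB, AD, AE, AF, BD, BF, DE, DF, EF
  2-simplices (6): ABD, ABF, ADE, AEF, BDF, DEF

so the chain groups are C_0 ≅ Z^5, C_1 ≅ Z^9, C_2 ≅ Z^6.

∂_1: C_1 → C_0 is given by ∂[p,q] = [q] − [p]. For instance
  ∂AD = D − A.
The 5×9 boundary matrix has rank 4 and Smith normal form diag(1,1,1,1).

The boundary map ∂_2: C_2 → C_1 maps a triangle to the signed sum of its edges. For instance
  ∂DEF = EF − DF + DE,
  ∂AEF = EF − AF + AE.
The resulting 9×6 matrix has rank 5, and its Smith normal form has invariant factors (1,1,1,1,1).

Computing H_k = (kernel of ∂_k) / (image of ∂_{k+1}):

  H_2: rank ker ∂_2 − rank ∂_3 = (6 − 5) − 0 = 1, and there is no ∂_3, so H_2 ≅ Z.

H_2 = Z.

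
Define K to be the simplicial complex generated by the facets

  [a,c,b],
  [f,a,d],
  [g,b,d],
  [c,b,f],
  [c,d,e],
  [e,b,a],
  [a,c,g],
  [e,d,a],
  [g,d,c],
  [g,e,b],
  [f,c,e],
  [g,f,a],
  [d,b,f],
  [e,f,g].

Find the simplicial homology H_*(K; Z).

Take the total order a < b < c < d < e < f < g on the vertex set. Then K (dimension 2) consists of the simplices:

  0-simplices (7): a, b, c, d, e, f, g
  1-simplices (21): ab, ac, ad, ae, af, ag, bc, bd, be, bf, bg, cd, ce, cf, cg, de, df, dg, ef, eg, fg
  2-simplices (14): abc, abe, acg, ade, adf, afg, bcf, bdf, bdg, beg, cde, cdg, cef, efg

giving chain groups C_0 ≅ Z^7, C_1 ≅ Z^21, C_2 ≅ Z^14.

∂_1: C_1 → C_0 sends each edge [p,q] (with p < q) to q − p. For instance
  ∂bg = g − b.
As a 7×21 matrix over Z this has rank 6, with invariant factors (1,1,1,1,1,1).

The boundary map ∂_2: C_2 → C_1 acts by ∂[p,q,r] = [q,r] − [p,r] + [p,q]. For instance
  ∂cdg = dg − cg + cd,
  ∂ade = de − ae + ad.
The resulting 21×14 matrix has rank 13, and its Smith normal form has invariant factors (1,1,1,1,1,1,1,1,1,1,1,1,1).

Now H_k = ker ∂_k / im ∂_{k+1}, so:

  H_0: rank C_0 − rank ∂_1 = 7 − 6 = 1, and the invariant factors of ∂_1 are all 1, so H_0 = Z.
  H_1: rank ker ∂_1 − rank ∂_2 = (21 − 6) − 13 = 2, and the invariant factors of ∂_2 are all 1, so H_1 = Z^2.
  H_2: rank ker ∂_2 − rank ∂_3 = (14 − 13) − 0 = 1, and there is no ∂_3, so H_2 = Z.

As a check, the Euler characteristic is 7 − 21 + 14 = 0, which agrees with 1 − 2 + 1 = 0.

H_0 = Z,  H_1 = Z^2,  H_2 = Z.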